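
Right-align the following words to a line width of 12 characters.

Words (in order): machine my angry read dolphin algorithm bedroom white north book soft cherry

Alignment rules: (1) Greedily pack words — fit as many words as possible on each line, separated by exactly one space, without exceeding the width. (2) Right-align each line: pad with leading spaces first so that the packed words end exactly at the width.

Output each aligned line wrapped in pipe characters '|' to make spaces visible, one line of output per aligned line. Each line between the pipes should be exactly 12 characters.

Answer: |  machine my|
|  angry read|
|     dolphin|
|   algorithm|
|     bedroom|
| white north|
|   book soft|
|      cherry|

Derivation:
Line 1: ['machine', 'my'] (min_width=10, slack=2)
Line 2: ['angry', 'read'] (min_width=10, slack=2)
Line 3: ['dolphin'] (min_width=7, slack=5)
Line 4: ['algorithm'] (min_width=9, slack=3)
Line 5: ['bedroom'] (min_width=7, slack=5)
Line 6: ['white', 'north'] (min_width=11, slack=1)
Line 7: ['book', 'soft'] (min_width=9, slack=3)
Line 8: ['cherry'] (min_width=6, slack=6)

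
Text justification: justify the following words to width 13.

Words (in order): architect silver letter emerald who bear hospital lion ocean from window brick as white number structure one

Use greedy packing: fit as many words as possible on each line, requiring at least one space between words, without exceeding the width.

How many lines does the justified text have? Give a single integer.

Answer: 9

Derivation:
Line 1: ['architect'] (min_width=9, slack=4)
Line 2: ['silver', 'letter'] (min_width=13, slack=0)
Line 3: ['emerald', 'who'] (min_width=11, slack=2)
Line 4: ['bear', 'hospital'] (min_width=13, slack=0)
Line 5: ['lion', 'ocean'] (min_width=10, slack=3)
Line 6: ['from', 'window'] (min_width=11, slack=2)
Line 7: ['brick', 'as'] (min_width=8, slack=5)
Line 8: ['white', 'number'] (min_width=12, slack=1)
Line 9: ['structure', 'one'] (min_width=13, slack=0)
Total lines: 9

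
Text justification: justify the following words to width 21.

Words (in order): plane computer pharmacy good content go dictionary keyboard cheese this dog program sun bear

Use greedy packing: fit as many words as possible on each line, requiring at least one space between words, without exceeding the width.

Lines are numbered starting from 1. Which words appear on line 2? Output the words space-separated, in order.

Line 1: ['plane', 'computer'] (min_width=14, slack=7)
Line 2: ['pharmacy', 'good', 'content'] (min_width=21, slack=0)
Line 3: ['go', 'dictionary'] (min_width=13, slack=8)
Line 4: ['keyboard', 'cheese', 'this'] (min_width=20, slack=1)
Line 5: ['dog', 'program', 'sun', 'bear'] (min_width=20, slack=1)

Answer: pharmacy good content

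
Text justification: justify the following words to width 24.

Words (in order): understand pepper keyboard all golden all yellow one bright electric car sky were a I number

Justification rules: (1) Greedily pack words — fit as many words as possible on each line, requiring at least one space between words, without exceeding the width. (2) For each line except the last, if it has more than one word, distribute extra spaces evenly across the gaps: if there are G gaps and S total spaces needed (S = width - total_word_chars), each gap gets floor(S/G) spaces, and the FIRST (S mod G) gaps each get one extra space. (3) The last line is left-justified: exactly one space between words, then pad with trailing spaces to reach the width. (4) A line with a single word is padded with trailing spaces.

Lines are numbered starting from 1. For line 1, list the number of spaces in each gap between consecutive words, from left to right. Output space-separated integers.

Line 1: ['understand', 'pepper'] (min_width=17, slack=7)
Line 2: ['keyboard', 'all', 'golden', 'all'] (min_width=23, slack=1)
Line 3: ['yellow', 'one', 'bright'] (min_width=17, slack=7)
Line 4: ['electric', 'car', 'sky', 'were', 'a'] (min_width=23, slack=1)
Line 5: ['I', 'number'] (min_width=8, slack=16)

Answer: 8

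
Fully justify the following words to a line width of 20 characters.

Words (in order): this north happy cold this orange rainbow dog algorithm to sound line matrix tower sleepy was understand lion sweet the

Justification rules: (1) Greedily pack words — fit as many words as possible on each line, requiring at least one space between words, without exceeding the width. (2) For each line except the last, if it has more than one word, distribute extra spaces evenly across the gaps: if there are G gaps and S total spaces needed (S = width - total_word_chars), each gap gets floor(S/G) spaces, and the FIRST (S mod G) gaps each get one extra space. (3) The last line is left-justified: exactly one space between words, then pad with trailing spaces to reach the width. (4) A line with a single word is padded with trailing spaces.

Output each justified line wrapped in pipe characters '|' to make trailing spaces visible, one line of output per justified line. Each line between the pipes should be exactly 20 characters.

Line 1: ['this', 'north', 'happy'] (min_width=16, slack=4)
Line 2: ['cold', 'this', 'orange'] (min_width=16, slack=4)
Line 3: ['rainbow', 'dog'] (min_width=11, slack=9)
Line 4: ['algorithm', 'to', 'sound'] (min_width=18, slack=2)
Line 5: ['line', 'matrix', 'tower'] (min_width=17, slack=3)
Line 6: ['sleepy', 'was'] (min_width=10, slack=10)
Line 7: ['understand', 'lion'] (min_width=15, slack=5)
Line 8: ['sweet', 'the'] (min_width=9, slack=11)

Answer: |this   north   happy|
|cold   this   orange|
|rainbow          dog|
|algorithm  to  sound|
|line   matrix  tower|
|sleepy           was|
|understand      lion|
|sweet the           |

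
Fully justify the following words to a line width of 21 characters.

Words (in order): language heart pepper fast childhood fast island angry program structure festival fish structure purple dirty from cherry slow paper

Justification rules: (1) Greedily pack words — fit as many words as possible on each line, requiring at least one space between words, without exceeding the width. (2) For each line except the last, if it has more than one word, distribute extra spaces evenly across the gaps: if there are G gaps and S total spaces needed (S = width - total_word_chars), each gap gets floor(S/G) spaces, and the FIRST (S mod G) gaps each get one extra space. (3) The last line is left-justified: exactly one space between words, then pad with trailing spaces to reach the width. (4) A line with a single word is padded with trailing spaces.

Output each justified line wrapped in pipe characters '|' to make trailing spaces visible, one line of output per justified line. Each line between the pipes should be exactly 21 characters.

Answer: |language heart pepper|
|fast  childhood  fast|
|island  angry program|
|structure    festival|
|fish structure purple|
|dirty   from   cherry|
|slow paper           |

Derivation:
Line 1: ['language', 'heart', 'pepper'] (min_width=21, slack=0)
Line 2: ['fast', 'childhood', 'fast'] (min_width=19, slack=2)
Line 3: ['island', 'angry', 'program'] (min_width=20, slack=1)
Line 4: ['structure', 'festival'] (min_width=18, slack=3)
Line 5: ['fish', 'structure', 'purple'] (min_width=21, slack=0)
Line 6: ['dirty', 'from', 'cherry'] (min_width=17, slack=4)
Line 7: ['slow', 'paper'] (min_width=10, slack=11)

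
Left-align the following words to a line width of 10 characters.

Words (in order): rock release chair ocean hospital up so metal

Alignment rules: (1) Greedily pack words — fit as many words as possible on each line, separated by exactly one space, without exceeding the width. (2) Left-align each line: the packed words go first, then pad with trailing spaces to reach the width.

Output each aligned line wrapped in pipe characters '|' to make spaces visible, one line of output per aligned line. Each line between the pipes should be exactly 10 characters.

Line 1: ['rock'] (min_width=4, slack=6)
Line 2: ['release'] (min_width=7, slack=3)
Line 3: ['chair'] (min_width=5, slack=5)
Line 4: ['ocean'] (min_width=5, slack=5)
Line 5: ['hospital'] (min_width=8, slack=2)
Line 6: ['up', 'so'] (min_width=5, slack=5)
Line 7: ['metal'] (min_width=5, slack=5)

Answer: |rock      |
|release   |
|chair     |
|ocean     |
|hospital  |
|up so     |
|metal     |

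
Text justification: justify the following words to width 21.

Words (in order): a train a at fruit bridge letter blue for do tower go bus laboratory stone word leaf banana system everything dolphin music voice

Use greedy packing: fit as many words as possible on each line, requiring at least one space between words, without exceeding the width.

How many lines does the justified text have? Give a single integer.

Answer: 7

Derivation:
Line 1: ['a', 'train', 'a', 'at', 'fruit'] (min_width=18, slack=3)
Line 2: ['bridge', 'letter', 'blue'] (min_width=18, slack=3)
Line 3: ['for', 'do', 'tower', 'go', 'bus'] (min_width=19, slack=2)
Line 4: ['laboratory', 'stone', 'word'] (min_width=21, slack=0)
Line 5: ['leaf', 'banana', 'system'] (min_width=18, slack=3)
Line 6: ['everything', 'dolphin'] (min_width=18, slack=3)
Line 7: ['music', 'voice'] (min_width=11, slack=10)
Total lines: 7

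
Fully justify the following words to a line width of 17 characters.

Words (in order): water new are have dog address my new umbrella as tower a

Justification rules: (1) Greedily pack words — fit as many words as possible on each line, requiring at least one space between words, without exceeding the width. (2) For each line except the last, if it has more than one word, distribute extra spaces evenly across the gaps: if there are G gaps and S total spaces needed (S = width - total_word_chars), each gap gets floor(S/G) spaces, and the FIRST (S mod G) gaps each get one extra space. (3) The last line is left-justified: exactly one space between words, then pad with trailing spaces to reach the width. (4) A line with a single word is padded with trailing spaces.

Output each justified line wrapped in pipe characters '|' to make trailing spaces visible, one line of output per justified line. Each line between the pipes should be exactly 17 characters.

Line 1: ['water', 'new', 'are'] (min_width=13, slack=4)
Line 2: ['have', 'dog', 'address'] (min_width=16, slack=1)
Line 3: ['my', 'new', 'umbrella'] (min_width=15, slack=2)
Line 4: ['as', 'tower', 'a'] (min_width=10, slack=7)

Answer: |water   new   are|
|have  dog address|
|my  new  umbrella|
|as tower a       |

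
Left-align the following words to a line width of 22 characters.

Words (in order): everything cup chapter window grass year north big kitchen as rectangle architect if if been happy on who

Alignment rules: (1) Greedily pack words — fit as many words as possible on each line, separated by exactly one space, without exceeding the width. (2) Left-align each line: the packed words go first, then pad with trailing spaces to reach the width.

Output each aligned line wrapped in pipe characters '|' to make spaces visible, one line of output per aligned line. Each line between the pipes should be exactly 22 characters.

Answer: |everything cup chapter|
|window grass year     |
|north big kitchen as  |
|rectangle architect if|
|if been happy on who  |

Derivation:
Line 1: ['everything', 'cup', 'chapter'] (min_width=22, slack=0)
Line 2: ['window', 'grass', 'year'] (min_width=17, slack=5)
Line 3: ['north', 'big', 'kitchen', 'as'] (min_width=20, slack=2)
Line 4: ['rectangle', 'architect', 'if'] (min_width=22, slack=0)
Line 5: ['if', 'been', 'happy', 'on', 'who'] (min_width=20, slack=2)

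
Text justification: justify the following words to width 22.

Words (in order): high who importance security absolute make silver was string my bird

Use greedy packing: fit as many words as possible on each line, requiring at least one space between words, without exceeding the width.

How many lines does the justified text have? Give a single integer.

Answer: 4

Derivation:
Line 1: ['high', 'who', 'importance'] (min_width=19, slack=3)
Line 2: ['security', 'absolute', 'make'] (min_width=22, slack=0)
Line 3: ['silver', 'was', 'string', 'my'] (min_width=20, slack=2)
Line 4: ['bird'] (min_width=4, slack=18)
Total lines: 4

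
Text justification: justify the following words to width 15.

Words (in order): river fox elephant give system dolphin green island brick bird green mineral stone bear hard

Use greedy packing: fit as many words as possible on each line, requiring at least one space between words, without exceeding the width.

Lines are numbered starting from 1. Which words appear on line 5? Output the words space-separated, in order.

Line 1: ['river', 'fox'] (min_width=9, slack=6)
Line 2: ['elephant', 'give'] (min_width=13, slack=2)
Line 3: ['system', 'dolphin'] (min_width=14, slack=1)
Line 4: ['green', 'island'] (min_width=12, slack=3)
Line 5: ['brick', 'bird'] (min_width=10, slack=5)
Line 6: ['green', 'mineral'] (min_width=13, slack=2)
Line 7: ['stone', 'bear', 'hard'] (min_width=15, slack=0)

Answer: brick bird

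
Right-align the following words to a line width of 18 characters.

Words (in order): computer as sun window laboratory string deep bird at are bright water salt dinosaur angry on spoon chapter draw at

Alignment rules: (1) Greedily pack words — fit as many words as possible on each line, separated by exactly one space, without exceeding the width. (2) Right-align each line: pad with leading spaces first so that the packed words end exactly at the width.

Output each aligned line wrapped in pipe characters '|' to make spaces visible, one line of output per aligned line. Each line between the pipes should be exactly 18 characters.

Line 1: ['computer', 'as', 'sun'] (min_width=15, slack=3)
Line 2: ['window', 'laboratory'] (min_width=17, slack=1)
Line 3: ['string', 'deep', 'bird'] (min_width=16, slack=2)
Line 4: ['at', 'are', 'bright'] (min_width=13, slack=5)
Line 5: ['water', 'salt'] (min_width=10, slack=8)
Line 6: ['dinosaur', 'angry', 'on'] (min_width=17, slack=1)
Line 7: ['spoon', 'chapter', 'draw'] (min_width=18, slack=0)
Line 8: ['at'] (min_width=2, slack=16)

Answer: |   computer as sun|
| window laboratory|
|  string deep bird|
|     at are bright|
|        water salt|
| dinosaur angry on|
|spoon chapter draw|
|                at|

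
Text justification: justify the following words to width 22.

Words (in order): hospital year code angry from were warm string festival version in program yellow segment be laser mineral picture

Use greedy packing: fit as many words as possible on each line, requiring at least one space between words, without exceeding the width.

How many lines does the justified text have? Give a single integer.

Line 1: ['hospital', 'year', 'code'] (min_width=18, slack=4)
Line 2: ['angry', 'from', 'were', 'warm'] (min_width=20, slack=2)
Line 3: ['string', 'festival'] (min_width=15, slack=7)
Line 4: ['version', 'in', 'program'] (min_width=18, slack=4)
Line 5: ['yellow', 'segment', 'be'] (min_width=17, slack=5)
Line 6: ['laser', 'mineral', 'picture'] (min_width=21, slack=1)
Total lines: 6

Answer: 6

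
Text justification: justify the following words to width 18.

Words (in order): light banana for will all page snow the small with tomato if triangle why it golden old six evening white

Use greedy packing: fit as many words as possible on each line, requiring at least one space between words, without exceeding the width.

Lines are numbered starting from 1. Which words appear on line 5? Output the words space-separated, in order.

Answer: why it golden old

Derivation:
Line 1: ['light', 'banana', 'for'] (min_width=16, slack=2)
Line 2: ['will', 'all', 'page', 'snow'] (min_width=18, slack=0)
Line 3: ['the', 'small', 'with'] (min_width=14, slack=4)
Line 4: ['tomato', 'if', 'triangle'] (min_width=18, slack=0)
Line 5: ['why', 'it', 'golden', 'old'] (min_width=17, slack=1)
Line 6: ['six', 'evening', 'white'] (min_width=17, slack=1)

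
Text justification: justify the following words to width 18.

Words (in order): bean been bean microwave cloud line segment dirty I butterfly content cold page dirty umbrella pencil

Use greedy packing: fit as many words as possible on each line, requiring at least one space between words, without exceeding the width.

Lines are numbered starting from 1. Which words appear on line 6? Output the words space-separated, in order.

Line 1: ['bean', 'been', 'bean'] (min_width=14, slack=4)
Line 2: ['microwave', 'cloud'] (min_width=15, slack=3)
Line 3: ['line', 'segment', 'dirty'] (min_width=18, slack=0)
Line 4: ['I', 'butterfly'] (min_width=11, slack=7)
Line 5: ['content', 'cold', 'page'] (min_width=17, slack=1)
Line 6: ['dirty', 'umbrella'] (min_width=14, slack=4)
Line 7: ['pencil'] (min_width=6, slack=12)

Answer: dirty umbrella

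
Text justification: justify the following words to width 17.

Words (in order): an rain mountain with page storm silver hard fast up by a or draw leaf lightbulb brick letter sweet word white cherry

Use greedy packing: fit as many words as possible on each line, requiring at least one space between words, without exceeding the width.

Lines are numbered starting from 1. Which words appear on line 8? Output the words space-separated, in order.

Line 1: ['an', 'rain', 'mountain'] (min_width=16, slack=1)
Line 2: ['with', 'page', 'storm'] (min_width=15, slack=2)
Line 3: ['silver', 'hard', 'fast'] (min_width=16, slack=1)
Line 4: ['up', 'by', 'a', 'or', 'draw'] (min_width=15, slack=2)
Line 5: ['leaf', 'lightbulb'] (min_width=14, slack=3)
Line 6: ['brick', 'letter'] (min_width=12, slack=5)
Line 7: ['sweet', 'word', 'white'] (min_width=16, slack=1)
Line 8: ['cherry'] (min_width=6, slack=11)

Answer: cherry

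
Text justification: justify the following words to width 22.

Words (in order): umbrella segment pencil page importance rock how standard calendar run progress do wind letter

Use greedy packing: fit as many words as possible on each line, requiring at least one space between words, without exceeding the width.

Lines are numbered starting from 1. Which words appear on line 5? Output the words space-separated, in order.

Answer: do wind letter

Derivation:
Line 1: ['umbrella', 'segment'] (min_width=16, slack=6)
Line 2: ['pencil', 'page', 'importance'] (min_width=22, slack=0)
Line 3: ['rock', 'how', 'standard'] (min_width=17, slack=5)
Line 4: ['calendar', 'run', 'progress'] (min_width=21, slack=1)
Line 5: ['do', 'wind', 'letter'] (min_width=14, slack=8)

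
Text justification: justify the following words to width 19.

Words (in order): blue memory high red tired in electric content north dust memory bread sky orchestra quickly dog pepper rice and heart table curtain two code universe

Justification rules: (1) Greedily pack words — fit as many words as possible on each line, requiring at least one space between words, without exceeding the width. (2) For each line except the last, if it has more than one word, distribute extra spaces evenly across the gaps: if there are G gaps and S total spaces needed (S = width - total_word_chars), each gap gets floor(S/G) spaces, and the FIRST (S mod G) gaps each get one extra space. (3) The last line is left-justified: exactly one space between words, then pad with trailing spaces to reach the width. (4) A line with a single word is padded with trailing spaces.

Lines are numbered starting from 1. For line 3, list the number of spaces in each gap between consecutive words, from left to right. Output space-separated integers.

Line 1: ['blue', 'memory', 'high'] (min_width=16, slack=3)
Line 2: ['red', 'tired', 'in'] (min_width=12, slack=7)
Line 3: ['electric', 'content'] (min_width=16, slack=3)
Line 4: ['north', 'dust', 'memory'] (min_width=17, slack=2)
Line 5: ['bread', 'sky', 'orchestra'] (min_width=19, slack=0)
Line 6: ['quickly', 'dog', 'pepper'] (min_width=18, slack=1)
Line 7: ['rice', 'and', 'heart'] (min_width=14, slack=5)
Line 8: ['table', 'curtain', 'two'] (min_width=17, slack=2)
Line 9: ['code', 'universe'] (min_width=13, slack=6)

Answer: 4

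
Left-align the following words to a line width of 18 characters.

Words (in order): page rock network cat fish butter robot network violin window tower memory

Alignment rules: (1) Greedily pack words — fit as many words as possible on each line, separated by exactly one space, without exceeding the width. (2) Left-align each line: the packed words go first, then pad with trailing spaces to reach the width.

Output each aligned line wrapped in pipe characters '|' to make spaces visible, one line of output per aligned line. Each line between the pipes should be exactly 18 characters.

Answer: |page rock network |
|cat fish butter   |
|robot network     |
|violin window     |
|tower memory      |

Derivation:
Line 1: ['page', 'rock', 'network'] (min_width=17, slack=1)
Line 2: ['cat', 'fish', 'butter'] (min_width=15, slack=3)
Line 3: ['robot', 'network'] (min_width=13, slack=5)
Line 4: ['violin', 'window'] (min_width=13, slack=5)
Line 5: ['tower', 'memory'] (min_width=12, slack=6)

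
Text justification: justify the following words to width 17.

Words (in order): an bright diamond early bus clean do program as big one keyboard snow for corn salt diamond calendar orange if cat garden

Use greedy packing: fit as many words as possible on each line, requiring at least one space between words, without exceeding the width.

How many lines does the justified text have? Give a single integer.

Line 1: ['an', 'bright', 'diamond'] (min_width=17, slack=0)
Line 2: ['early', 'bus', 'clean'] (min_width=15, slack=2)
Line 3: ['do', 'program', 'as', 'big'] (min_width=17, slack=0)
Line 4: ['one', 'keyboard', 'snow'] (min_width=17, slack=0)
Line 5: ['for', 'corn', 'salt'] (min_width=13, slack=4)
Line 6: ['diamond', 'calendar'] (min_width=16, slack=1)
Line 7: ['orange', 'if', 'cat'] (min_width=13, slack=4)
Line 8: ['garden'] (min_width=6, slack=11)
Total lines: 8

Answer: 8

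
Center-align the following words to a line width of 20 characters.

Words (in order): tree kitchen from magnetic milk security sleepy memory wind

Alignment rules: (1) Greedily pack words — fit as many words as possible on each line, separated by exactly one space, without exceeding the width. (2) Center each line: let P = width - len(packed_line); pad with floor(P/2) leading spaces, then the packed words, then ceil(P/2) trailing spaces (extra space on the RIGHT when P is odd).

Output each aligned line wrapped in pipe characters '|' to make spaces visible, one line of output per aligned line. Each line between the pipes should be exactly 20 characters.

Line 1: ['tree', 'kitchen', 'from'] (min_width=17, slack=3)
Line 2: ['magnetic', 'milk'] (min_width=13, slack=7)
Line 3: ['security', 'sleepy'] (min_width=15, slack=5)
Line 4: ['memory', 'wind'] (min_width=11, slack=9)

Answer: | tree kitchen from  |
|   magnetic milk    |
|  security sleepy   |
|    memory wind     |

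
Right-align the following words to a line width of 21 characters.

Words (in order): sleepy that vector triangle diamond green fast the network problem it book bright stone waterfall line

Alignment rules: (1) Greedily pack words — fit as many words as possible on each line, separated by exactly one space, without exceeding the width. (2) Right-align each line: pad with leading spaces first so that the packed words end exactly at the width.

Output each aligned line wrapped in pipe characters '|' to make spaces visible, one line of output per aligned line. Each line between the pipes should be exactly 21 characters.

Answer: |   sleepy that vector|
|     triangle diamond|
|       green fast the|
|   network problem it|
|    book bright stone|
|       waterfall line|

Derivation:
Line 1: ['sleepy', 'that', 'vector'] (min_width=18, slack=3)
Line 2: ['triangle', 'diamond'] (min_width=16, slack=5)
Line 3: ['green', 'fast', 'the'] (min_width=14, slack=7)
Line 4: ['network', 'problem', 'it'] (min_width=18, slack=3)
Line 5: ['book', 'bright', 'stone'] (min_width=17, slack=4)
Line 6: ['waterfall', 'line'] (min_width=14, slack=7)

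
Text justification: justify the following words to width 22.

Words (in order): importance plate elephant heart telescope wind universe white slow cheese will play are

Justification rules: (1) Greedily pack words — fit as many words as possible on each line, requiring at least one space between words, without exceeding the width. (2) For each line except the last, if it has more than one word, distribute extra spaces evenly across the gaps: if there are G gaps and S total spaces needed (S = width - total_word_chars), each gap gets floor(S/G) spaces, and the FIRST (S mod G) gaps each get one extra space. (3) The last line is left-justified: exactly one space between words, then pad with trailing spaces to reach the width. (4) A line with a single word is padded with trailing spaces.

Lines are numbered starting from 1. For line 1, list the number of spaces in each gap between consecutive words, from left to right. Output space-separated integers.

Line 1: ['importance', 'plate'] (min_width=16, slack=6)
Line 2: ['elephant', 'heart'] (min_width=14, slack=8)
Line 3: ['telescope', 'wind'] (min_width=14, slack=8)
Line 4: ['universe', 'white', 'slow'] (min_width=19, slack=3)
Line 5: ['cheese', 'will', 'play', 'are'] (min_width=20, slack=2)

Answer: 7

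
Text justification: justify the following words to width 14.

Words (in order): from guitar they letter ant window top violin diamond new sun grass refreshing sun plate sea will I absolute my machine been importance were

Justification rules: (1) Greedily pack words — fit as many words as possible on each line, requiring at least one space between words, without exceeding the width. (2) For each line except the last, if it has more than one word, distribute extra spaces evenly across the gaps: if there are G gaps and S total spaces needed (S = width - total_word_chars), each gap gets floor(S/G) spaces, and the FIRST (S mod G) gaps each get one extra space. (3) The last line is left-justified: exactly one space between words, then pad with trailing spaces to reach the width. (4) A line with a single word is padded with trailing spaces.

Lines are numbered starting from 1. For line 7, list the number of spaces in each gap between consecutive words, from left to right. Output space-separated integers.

Line 1: ['from', 'guitar'] (min_width=11, slack=3)
Line 2: ['they', 'letter'] (min_width=11, slack=3)
Line 3: ['ant', 'window', 'top'] (min_width=14, slack=0)
Line 4: ['violin', 'diamond'] (min_width=14, slack=0)
Line 5: ['new', 'sun', 'grass'] (min_width=13, slack=1)
Line 6: ['refreshing', 'sun'] (min_width=14, slack=0)
Line 7: ['plate', 'sea', 'will'] (min_width=14, slack=0)
Line 8: ['I', 'absolute', 'my'] (min_width=13, slack=1)
Line 9: ['machine', 'been'] (min_width=12, slack=2)
Line 10: ['importance'] (min_width=10, slack=4)
Line 11: ['were'] (min_width=4, slack=10)

Answer: 1 1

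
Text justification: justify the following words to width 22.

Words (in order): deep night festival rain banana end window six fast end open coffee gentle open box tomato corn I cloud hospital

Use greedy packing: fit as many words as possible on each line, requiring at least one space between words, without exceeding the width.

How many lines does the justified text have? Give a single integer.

Answer: 6

Derivation:
Line 1: ['deep', 'night', 'festival'] (min_width=19, slack=3)
Line 2: ['rain', 'banana', 'end', 'window'] (min_width=22, slack=0)
Line 3: ['six', 'fast', 'end', 'open'] (min_width=17, slack=5)
Line 4: ['coffee', 'gentle', 'open', 'box'] (min_width=22, slack=0)
Line 5: ['tomato', 'corn', 'I', 'cloud'] (min_width=19, slack=3)
Line 6: ['hospital'] (min_width=8, slack=14)
Total lines: 6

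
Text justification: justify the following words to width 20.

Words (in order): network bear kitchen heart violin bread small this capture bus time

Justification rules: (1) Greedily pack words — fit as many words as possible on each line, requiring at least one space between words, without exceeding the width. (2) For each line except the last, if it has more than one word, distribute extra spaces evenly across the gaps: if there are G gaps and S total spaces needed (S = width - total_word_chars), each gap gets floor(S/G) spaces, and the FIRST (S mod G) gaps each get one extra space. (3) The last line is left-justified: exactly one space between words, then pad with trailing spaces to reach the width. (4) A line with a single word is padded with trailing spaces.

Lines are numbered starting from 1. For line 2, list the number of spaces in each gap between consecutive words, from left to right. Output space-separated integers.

Answer: 2 2

Derivation:
Line 1: ['network', 'bear', 'kitchen'] (min_width=20, slack=0)
Line 2: ['heart', 'violin', 'bread'] (min_width=18, slack=2)
Line 3: ['small', 'this', 'capture'] (min_width=18, slack=2)
Line 4: ['bus', 'time'] (min_width=8, slack=12)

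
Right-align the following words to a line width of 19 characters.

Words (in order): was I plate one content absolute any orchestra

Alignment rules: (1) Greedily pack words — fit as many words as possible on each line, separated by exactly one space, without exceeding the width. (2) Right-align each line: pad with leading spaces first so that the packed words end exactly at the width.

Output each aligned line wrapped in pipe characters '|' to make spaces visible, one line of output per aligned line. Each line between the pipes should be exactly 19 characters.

Answer: |    was I plate one|
|   content absolute|
|      any orchestra|

Derivation:
Line 1: ['was', 'I', 'plate', 'one'] (min_width=15, slack=4)
Line 2: ['content', 'absolute'] (min_width=16, slack=3)
Line 3: ['any', 'orchestra'] (min_width=13, slack=6)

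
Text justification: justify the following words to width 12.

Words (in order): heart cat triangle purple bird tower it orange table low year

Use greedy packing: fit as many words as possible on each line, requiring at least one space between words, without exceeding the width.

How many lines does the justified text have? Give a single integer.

Answer: 6

Derivation:
Line 1: ['heart', 'cat'] (min_width=9, slack=3)
Line 2: ['triangle'] (min_width=8, slack=4)
Line 3: ['purple', 'bird'] (min_width=11, slack=1)
Line 4: ['tower', 'it'] (min_width=8, slack=4)
Line 5: ['orange', 'table'] (min_width=12, slack=0)
Line 6: ['low', 'year'] (min_width=8, slack=4)
Total lines: 6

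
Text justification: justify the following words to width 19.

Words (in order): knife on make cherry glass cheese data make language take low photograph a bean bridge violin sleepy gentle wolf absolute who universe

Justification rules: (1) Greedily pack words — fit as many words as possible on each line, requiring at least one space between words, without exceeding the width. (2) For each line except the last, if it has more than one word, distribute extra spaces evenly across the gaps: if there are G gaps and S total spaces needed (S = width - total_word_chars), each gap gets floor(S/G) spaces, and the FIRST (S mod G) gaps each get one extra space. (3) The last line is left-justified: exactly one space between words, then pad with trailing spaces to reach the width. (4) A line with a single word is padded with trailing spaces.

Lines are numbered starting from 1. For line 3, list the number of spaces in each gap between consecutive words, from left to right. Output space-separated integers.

Answer: 2 1

Derivation:
Line 1: ['knife', 'on', 'make'] (min_width=13, slack=6)
Line 2: ['cherry', 'glass', 'cheese'] (min_width=19, slack=0)
Line 3: ['data', 'make', 'language'] (min_width=18, slack=1)
Line 4: ['take', 'low', 'photograph'] (min_width=19, slack=0)
Line 5: ['a', 'bean', 'bridge'] (min_width=13, slack=6)
Line 6: ['violin', 'sleepy'] (min_width=13, slack=6)
Line 7: ['gentle', 'wolf'] (min_width=11, slack=8)
Line 8: ['absolute', 'who'] (min_width=12, slack=7)
Line 9: ['universe'] (min_width=8, slack=11)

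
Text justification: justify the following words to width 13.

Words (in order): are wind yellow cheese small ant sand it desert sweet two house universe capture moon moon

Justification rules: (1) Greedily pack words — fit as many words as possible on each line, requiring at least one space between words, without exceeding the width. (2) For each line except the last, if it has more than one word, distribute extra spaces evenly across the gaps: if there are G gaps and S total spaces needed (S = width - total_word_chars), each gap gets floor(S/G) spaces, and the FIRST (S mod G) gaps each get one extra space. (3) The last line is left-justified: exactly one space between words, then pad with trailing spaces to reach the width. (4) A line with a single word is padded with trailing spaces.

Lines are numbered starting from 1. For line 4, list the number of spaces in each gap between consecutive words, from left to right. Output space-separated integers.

Answer: 7

Derivation:
Line 1: ['are', 'wind'] (min_width=8, slack=5)
Line 2: ['yellow', 'cheese'] (min_width=13, slack=0)
Line 3: ['small', 'ant'] (min_width=9, slack=4)
Line 4: ['sand', 'it'] (min_width=7, slack=6)
Line 5: ['desert', 'sweet'] (min_width=12, slack=1)
Line 6: ['two', 'house'] (min_width=9, slack=4)
Line 7: ['universe'] (min_width=8, slack=5)
Line 8: ['capture', 'moon'] (min_width=12, slack=1)
Line 9: ['moon'] (min_width=4, slack=9)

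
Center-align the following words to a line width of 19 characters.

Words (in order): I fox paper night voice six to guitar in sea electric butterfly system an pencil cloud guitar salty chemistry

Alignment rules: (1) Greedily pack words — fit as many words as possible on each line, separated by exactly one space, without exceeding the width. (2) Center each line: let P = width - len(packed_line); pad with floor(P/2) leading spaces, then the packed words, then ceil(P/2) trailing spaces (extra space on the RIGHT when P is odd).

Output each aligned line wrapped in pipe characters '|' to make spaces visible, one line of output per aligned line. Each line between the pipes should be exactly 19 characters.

Answer: | I fox paper night |
|voice six to guitar|
|  in sea electric  |
|butterfly system an|
|pencil cloud guitar|
|  salty chemistry  |

Derivation:
Line 1: ['I', 'fox', 'paper', 'night'] (min_width=17, slack=2)
Line 2: ['voice', 'six', 'to', 'guitar'] (min_width=19, slack=0)
Line 3: ['in', 'sea', 'electric'] (min_width=15, slack=4)
Line 4: ['butterfly', 'system', 'an'] (min_width=19, slack=0)
Line 5: ['pencil', 'cloud', 'guitar'] (min_width=19, slack=0)
Line 6: ['salty', 'chemistry'] (min_width=15, slack=4)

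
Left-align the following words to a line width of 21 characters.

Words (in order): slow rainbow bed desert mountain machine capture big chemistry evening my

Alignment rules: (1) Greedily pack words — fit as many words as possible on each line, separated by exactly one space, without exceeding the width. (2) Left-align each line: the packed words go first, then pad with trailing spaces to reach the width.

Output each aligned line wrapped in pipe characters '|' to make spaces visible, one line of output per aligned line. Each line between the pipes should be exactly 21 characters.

Line 1: ['slow', 'rainbow', 'bed'] (min_width=16, slack=5)
Line 2: ['desert', 'mountain'] (min_width=15, slack=6)
Line 3: ['machine', 'capture', 'big'] (min_width=19, slack=2)
Line 4: ['chemistry', 'evening', 'my'] (min_width=20, slack=1)

Answer: |slow rainbow bed     |
|desert mountain      |
|machine capture big  |
|chemistry evening my |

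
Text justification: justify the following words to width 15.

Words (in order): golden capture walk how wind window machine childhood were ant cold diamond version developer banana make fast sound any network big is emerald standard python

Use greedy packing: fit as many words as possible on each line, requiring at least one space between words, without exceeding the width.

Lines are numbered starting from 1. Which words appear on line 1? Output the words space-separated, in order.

Answer: golden capture

Derivation:
Line 1: ['golden', 'capture'] (min_width=14, slack=1)
Line 2: ['walk', 'how', 'wind'] (min_width=13, slack=2)
Line 3: ['window', 'machine'] (min_width=14, slack=1)
Line 4: ['childhood', 'were'] (min_width=14, slack=1)
Line 5: ['ant', 'cold'] (min_width=8, slack=7)
Line 6: ['diamond', 'version'] (min_width=15, slack=0)
Line 7: ['developer'] (min_width=9, slack=6)
Line 8: ['banana', 'make'] (min_width=11, slack=4)
Line 9: ['fast', 'sound', 'any'] (min_width=14, slack=1)
Line 10: ['network', 'big', 'is'] (min_width=14, slack=1)
Line 11: ['emerald'] (min_width=7, slack=8)
Line 12: ['standard', 'python'] (min_width=15, slack=0)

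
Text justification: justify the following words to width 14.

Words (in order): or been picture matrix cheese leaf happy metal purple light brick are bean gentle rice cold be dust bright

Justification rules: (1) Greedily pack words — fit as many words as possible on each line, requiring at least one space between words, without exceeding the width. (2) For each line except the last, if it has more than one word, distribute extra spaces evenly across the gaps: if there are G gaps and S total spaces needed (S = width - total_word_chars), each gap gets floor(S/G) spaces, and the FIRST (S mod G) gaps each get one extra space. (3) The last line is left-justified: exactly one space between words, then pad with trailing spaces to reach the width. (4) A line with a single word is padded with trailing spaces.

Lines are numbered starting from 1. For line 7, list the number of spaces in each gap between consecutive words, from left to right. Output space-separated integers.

Line 1: ['or', 'been'] (min_width=7, slack=7)
Line 2: ['picture', 'matrix'] (min_width=14, slack=0)
Line 3: ['cheese', 'leaf'] (min_width=11, slack=3)
Line 4: ['happy', 'metal'] (min_width=11, slack=3)
Line 5: ['purple', 'light'] (min_width=12, slack=2)
Line 6: ['brick', 'are', 'bean'] (min_width=14, slack=0)
Line 7: ['gentle', 'rice'] (min_width=11, slack=3)
Line 8: ['cold', 'be', 'dust'] (min_width=12, slack=2)
Line 9: ['bright'] (min_width=6, slack=8)

Answer: 4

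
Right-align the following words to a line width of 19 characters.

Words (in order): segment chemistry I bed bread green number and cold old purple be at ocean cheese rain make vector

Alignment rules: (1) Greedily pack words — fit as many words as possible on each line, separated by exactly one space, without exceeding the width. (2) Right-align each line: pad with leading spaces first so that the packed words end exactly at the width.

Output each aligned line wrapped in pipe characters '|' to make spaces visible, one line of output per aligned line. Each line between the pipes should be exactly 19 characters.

Line 1: ['segment', 'chemistry', 'I'] (min_width=19, slack=0)
Line 2: ['bed', 'bread', 'green'] (min_width=15, slack=4)
Line 3: ['number', 'and', 'cold', 'old'] (min_width=19, slack=0)
Line 4: ['purple', 'be', 'at', 'ocean'] (min_width=18, slack=1)
Line 5: ['cheese', 'rain', 'make'] (min_width=16, slack=3)
Line 6: ['vector'] (min_width=6, slack=13)

Answer: |segment chemistry I|
|    bed bread green|
|number and cold old|
| purple be at ocean|
|   cheese rain make|
|             vector|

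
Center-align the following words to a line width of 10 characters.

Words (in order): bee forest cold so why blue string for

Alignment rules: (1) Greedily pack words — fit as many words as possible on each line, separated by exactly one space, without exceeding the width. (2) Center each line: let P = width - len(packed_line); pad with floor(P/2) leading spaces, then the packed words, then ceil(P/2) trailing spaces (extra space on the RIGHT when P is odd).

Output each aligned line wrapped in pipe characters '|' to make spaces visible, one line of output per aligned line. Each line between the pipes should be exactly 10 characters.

Answer: |bee forest|
| cold so  |
| why blue |
|string for|

Derivation:
Line 1: ['bee', 'forest'] (min_width=10, slack=0)
Line 2: ['cold', 'so'] (min_width=7, slack=3)
Line 3: ['why', 'blue'] (min_width=8, slack=2)
Line 4: ['string', 'for'] (min_width=10, slack=0)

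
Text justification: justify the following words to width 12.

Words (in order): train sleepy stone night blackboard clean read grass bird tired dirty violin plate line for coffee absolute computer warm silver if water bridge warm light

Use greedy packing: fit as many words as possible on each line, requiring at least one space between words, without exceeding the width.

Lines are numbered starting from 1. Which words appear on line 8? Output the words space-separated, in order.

Line 1: ['train', 'sleepy'] (min_width=12, slack=0)
Line 2: ['stone', 'night'] (min_width=11, slack=1)
Line 3: ['blackboard'] (min_width=10, slack=2)
Line 4: ['clean', 'read'] (min_width=10, slack=2)
Line 5: ['grass', 'bird'] (min_width=10, slack=2)
Line 6: ['tired', 'dirty'] (min_width=11, slack=1)
Line 7: ['violin', 'plate'] (min_width=12, slack=0)
Line 8: ['line', 'for'] (min_width=8, slack=4)
Line 9: ['coffee'] (min_width=6, slack=6)
Line 10: ['absolute'] (min_width=8, slack=4)
Line 11: ['computer'] (min_width=8, slack=4)
Line 12: ['warm', 'silver'] (min_width=11, slack=1)
Line 13: ['if', 'water'] (min_width=8, slack=4)
Line 14: ['bridge', 'warm'] (min_width=11, slack=1)
Line 15: ['light'] (min_width=5, slack=7)

Answer: line for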